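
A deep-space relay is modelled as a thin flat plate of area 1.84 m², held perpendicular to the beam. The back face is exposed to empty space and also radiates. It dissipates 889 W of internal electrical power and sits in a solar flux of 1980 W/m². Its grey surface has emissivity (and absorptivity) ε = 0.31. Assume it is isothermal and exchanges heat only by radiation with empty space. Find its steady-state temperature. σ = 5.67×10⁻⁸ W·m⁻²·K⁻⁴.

At steady state, absorbed solar power + internal power = radiated power.
Absorbed: α·S·A_cross = 0.31·1980·1.840 = 1129 W (cross-section A).
Total input = 1129 + 889 = 2018 W.
Radiated: εσ·A_surf·T⁴ with A_surf = 2A = 3.680 m².
T⁴ = 2018/(0.31·5.67×10⁻⁸·3.680) = 3.120×10¹⁰ K⁴.

T ≈ 420 K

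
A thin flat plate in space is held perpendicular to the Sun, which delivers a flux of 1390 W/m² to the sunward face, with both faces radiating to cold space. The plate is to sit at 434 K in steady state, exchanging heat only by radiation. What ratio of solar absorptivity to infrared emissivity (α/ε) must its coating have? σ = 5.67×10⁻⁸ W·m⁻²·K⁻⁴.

α/ε ≈ 2.89

Balance: αS·A = εσ·2A·T⁴ ⇒ α/ε = 2σT⁴/S.
α/ε = 2·5.67×10⁻⁸·(434)⁴/1390 = 2·5.67×10⁻⁸·3.548×10¹⁰/1390.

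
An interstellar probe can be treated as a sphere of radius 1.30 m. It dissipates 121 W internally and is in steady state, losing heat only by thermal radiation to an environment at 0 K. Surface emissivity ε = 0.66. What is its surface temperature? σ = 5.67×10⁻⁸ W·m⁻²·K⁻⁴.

Steady state: internal power = radiated power, P = εσA T⁴.
Radiating area A = 4πr² = 21.24 m².
T⁴ = P/(εσA) = 121/(0.66·5.67×10⁻⁸·21.24) = 1.523×10⁸ K⁴.
T = (1.523×10⁸)^(1/4).

T ≈ 111 K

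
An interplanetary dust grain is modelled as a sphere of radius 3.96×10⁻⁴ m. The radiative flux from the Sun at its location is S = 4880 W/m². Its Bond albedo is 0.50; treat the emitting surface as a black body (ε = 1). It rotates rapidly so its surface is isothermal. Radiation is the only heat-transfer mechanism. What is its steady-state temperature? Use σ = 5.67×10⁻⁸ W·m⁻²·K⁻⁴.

At equilibrium, absorbed power = emitted power.
Absorbing cross-section = πr² = 4.927×10⁻⁷ m²; emitting surface = 4πr² = 1.971×10⁻⁶ m² (ratio 4).
(1−a)S·A_cross = εσ·A_surf·T⁴  ⇒  T⁴ = (1−a)S/(4σ).
T⁴ = 0.500·4880/(4·5.67×10⁻⁸) = 1.076×10¹⁰ K⁴.
T = (1.076×10¹⁰)^(1/4).

T ≈ 322 K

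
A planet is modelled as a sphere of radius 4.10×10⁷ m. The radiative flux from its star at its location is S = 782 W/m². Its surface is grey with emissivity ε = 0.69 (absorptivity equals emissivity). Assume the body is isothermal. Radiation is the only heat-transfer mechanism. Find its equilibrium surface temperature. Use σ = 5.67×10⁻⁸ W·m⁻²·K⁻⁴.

T ≈ 242 K

At equilibrium, absorbed power = emitted power.
Absorbing cross-section = πr² = 5.281×10¹⁵ m²; emitting surface = 4πr² = 2.112×10¹⁶ m² (ratio 4).
εS·A_cross = εσ·A_surf·T⁴  ⇒  T⁴ = S/(4σ)   (ε cancels).
T⁴ = 782/(4·5.67×10⁻⁸) = 3.448×10⁹ K⁴.
T = (3.448×10⁹)^(1/4).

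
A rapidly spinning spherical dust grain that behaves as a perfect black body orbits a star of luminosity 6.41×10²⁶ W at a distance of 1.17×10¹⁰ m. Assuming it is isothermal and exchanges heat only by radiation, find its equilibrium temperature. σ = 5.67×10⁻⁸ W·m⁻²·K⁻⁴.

T ≈ 1130 K

First find the stellar flux at distance d: S = L/(4πd²) = 6.41×10²⁶/(4π·(1.17×10¹⁰)²) = 3.726×10⁵ W/m².
For an isothermal sphere, absorbed (1−a)S·πr² = emitted σ·4πr²·T⁴, so T⁴ = (1−a)S/(4σ).
T⁴ = 1.00·3.726×10⁵/(4·5.67×10⁻⁸) = 1.643×10¹² K⁴.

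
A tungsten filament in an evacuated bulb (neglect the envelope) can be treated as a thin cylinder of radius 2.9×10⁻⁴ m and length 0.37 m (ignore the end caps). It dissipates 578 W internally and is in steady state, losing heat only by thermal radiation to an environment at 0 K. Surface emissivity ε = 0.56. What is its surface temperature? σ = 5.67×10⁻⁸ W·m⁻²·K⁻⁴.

Steady state: internal power = radiated power, P = εσA T⁴.
Radiating area A = 2πrL = 6.742×10⁻⁴ m².
T⁴ = P/(εσA) = 578/(0.56·5.67×10⁻⁸·6.742×10⁻⁴) = 2.700×10¹³ K⁴.
T = (2.700×10¹³)^(1/4).

T ≈ 2280 K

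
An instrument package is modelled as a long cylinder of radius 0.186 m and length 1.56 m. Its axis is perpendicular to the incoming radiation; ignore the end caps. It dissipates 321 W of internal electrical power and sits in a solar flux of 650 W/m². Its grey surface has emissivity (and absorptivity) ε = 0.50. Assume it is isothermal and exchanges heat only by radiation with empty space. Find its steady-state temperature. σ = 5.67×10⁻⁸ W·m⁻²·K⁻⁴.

T ≈ 315 K

At steady state, absorbed solar power + internal power = radiated power.
Absorbed: α·S·A_cross = 0.50·650·0.5803 = 188.6 W (cross-section 2rL).
Total input = 188.6 + 321 = 509.6 W.
Radiated: εσ·A_surf·T⁴ with A_surf = 2πrL = 1.823 m².
T⁴ = 509.6/(0.50·5.67×10⁻⁸·1.823) = 9.860×10⁹ K⁴.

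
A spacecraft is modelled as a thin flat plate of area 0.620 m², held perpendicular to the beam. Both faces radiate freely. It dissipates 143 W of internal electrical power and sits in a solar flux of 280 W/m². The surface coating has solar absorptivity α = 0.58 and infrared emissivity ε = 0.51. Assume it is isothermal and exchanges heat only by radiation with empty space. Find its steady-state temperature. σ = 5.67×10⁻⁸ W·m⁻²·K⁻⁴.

At steady state, absorbed solar power + internal power = radiated power.
Absorbed: α·S·A_cross = 0.58·280·0.6200 = 100.7 W (cross-section A).
Total input = 100.7 + 143 = 243.7 W.
Radiated: εσ·A_surf·T⁴ with A_surf = 2A = 1.240 m².
T⁴ = 243.7/(0.51·5.67×10⁻⁸·1.240) = 6.796×10⁹ K⁴.

T ≈ 287 K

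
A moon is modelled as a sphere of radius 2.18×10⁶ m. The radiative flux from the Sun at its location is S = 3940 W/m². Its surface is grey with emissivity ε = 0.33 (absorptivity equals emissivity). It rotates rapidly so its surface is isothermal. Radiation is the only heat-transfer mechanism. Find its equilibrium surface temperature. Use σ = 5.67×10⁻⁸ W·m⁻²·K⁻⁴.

T ≈ 363 K

At equilibrium, absorbed power = emitted power.
Absorbing cross-section = πr² = 1.493×10¹³ m²; emitting surface = 4πr² = 5.972×10¹³ m² (ratio 4).
εS·A_cross = εσ·A_surf·T⁴  ⇒  T⁴ = S/(4σ)   (ε cancels).
T⁴ = 3940/(4·5.67×10⁻⁸) = 1.737×10¹⁰ K⁴.
T = (1.737×10¹⁰)^(1/4).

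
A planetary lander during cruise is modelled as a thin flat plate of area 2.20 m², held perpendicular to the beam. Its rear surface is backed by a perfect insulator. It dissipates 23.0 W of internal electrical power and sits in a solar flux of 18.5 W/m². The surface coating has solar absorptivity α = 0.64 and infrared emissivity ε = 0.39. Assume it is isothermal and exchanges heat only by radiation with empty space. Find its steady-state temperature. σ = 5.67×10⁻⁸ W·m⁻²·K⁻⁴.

T ≈ 178 K

At steady state, absorbed solar power + internal power = radiated power.
Absorbed: α·S·A_cross = 0.64·18.5·2.200 = 26.05 W (cross-section A).
Total input = 26.05 + 23.0 = 49.05 W.
Radiated: εσ·A_surf·T⁴ with A_surf = A = 2.200 m².
T⁴ = 49.05/(0.39·5.67×10⁻⁸·2.200) = 1.008×10⁹ K⁴.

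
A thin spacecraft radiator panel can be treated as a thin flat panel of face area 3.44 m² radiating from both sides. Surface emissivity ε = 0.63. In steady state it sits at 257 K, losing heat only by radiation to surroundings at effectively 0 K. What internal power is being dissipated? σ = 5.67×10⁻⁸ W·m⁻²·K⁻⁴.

P ≈ 1070 W

Steady state: P = εσA T⁴.
A = 2·3.44 = 6.880 m²; T⁴ = (257)⁴ = 4.362×10⁹ K⁴.
P = 0.63 × 5.67×10⁻⁸ × 6.880 × 4.362×10⁹.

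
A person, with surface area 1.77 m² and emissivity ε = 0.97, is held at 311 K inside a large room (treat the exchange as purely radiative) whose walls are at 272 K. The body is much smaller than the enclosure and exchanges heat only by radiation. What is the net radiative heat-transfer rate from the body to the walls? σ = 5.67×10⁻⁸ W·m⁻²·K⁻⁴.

For a small grey body in a large enclosure: P_net = εσA(T_body⁴ − T_wall⁴).
A = 1.77 m²; T_body⁴ − T_wall⁴ = 9.355×10⁹ − 5.474×10⁹ = 3.881×10⁹ K⁴.
|P_net| = 0.97·5.67×10⁻⁸·1.770·3.881×10⁹.

P_net ≈ 378 W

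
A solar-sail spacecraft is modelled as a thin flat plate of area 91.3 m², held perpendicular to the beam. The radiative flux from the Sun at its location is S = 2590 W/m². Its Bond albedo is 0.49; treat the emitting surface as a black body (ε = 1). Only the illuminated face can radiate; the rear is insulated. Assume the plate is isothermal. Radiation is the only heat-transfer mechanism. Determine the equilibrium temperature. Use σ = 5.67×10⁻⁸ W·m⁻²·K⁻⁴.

At equilibrium, absorbed power = emitted power.
Absorbing cross-section = A = 91.30 m²; emitting surface = A = 91.30 m² (ratio 1).
(1−a)S·A_cross = εσ·A_surf·T⁴  ⇒  T⁴ = (1−a)S/(1σ).
T⁴ = 0.510·2590/(1·5.67×10⁻⁸) = 2.330×10¹⁰ K⁴.
T = (2.330×10¹⁰)^(1/4).

T ≈ 391 K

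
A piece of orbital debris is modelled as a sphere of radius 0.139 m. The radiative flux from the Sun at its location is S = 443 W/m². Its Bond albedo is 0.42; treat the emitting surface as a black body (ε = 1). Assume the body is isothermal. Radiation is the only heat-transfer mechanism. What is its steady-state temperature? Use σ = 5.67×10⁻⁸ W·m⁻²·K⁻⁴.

T ≈ 183 K

At equilibrium, absorbed power = emitted power.
Absorbing cross-section = πr² = 0.06070 m²; emitting surface = 4πr² = 0.2428 m² (ratio 4).
(1−a)S·A_cross = εσ·A_surf·T⁴  ⇒  T⁴ = (1−a)S/(4σ).
T⁴ = 0.580·443/(4·5.67×10⁻⁸) = 1.133×10⁹ K⁴.
T = (1.133×10⁹)^(1/4).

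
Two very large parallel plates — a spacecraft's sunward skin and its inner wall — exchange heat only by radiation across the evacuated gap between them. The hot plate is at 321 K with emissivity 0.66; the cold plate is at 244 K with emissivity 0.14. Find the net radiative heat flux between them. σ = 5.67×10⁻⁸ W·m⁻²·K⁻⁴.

For two infinite grey parallel plates, q = σ(T₁⁴ − T₂⁴)/(1/ε₁ + 1/ε₂ − 1).
T₁⁴ − T₂⁴ = 1.062×10¹⁰ − 3.545×10⁹ = 7.073×10⁹ K⁴.
1/ε₁ + 1/ε₂ − 1 = 1.515 + 7.143 − 1 = 7.658.
q = 5.67×10⁻⁸ × 7.073×10⁹ / 7.658.

q ≈ 52.4 W/m²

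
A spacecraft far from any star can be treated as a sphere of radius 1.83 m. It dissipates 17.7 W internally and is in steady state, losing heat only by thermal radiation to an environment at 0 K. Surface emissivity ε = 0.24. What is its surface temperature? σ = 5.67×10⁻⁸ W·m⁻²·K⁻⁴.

T ≈ 74.6 K

Steady state: internal power = radiated power, P = εσA T⁴.
Radiating area A = 4πr² = 42.08 m².
T⁴ = P/(εσA) = 17.7/(0.24·5.67×10⁻⁸·42.08) = 3.091×10⁷ K⁴.
T = (3.091×10⁷)^(1/4).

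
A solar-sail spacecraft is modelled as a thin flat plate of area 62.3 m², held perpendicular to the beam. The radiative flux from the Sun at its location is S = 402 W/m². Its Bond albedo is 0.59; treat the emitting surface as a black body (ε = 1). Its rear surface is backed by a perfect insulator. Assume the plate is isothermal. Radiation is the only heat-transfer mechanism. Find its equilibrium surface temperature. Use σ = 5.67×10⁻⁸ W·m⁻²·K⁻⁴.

At equilibrium, absorbed power = emitted power.
Absorbing cross-section = A = 62.30 m²; emitting surface = A = 62.30 m² (ratio 1).
(1−a)S·A_cross = εσ·A_surf·T⁴  ⇒  T⁴ = (1−a)S/(1σ).
T⁴ = 0.410·402/(1·5.67×10⁻⁸) = 2.907×10⁹ K⁴.
T = (2.907×10⁹)^(1/4).

T ≈ 232 K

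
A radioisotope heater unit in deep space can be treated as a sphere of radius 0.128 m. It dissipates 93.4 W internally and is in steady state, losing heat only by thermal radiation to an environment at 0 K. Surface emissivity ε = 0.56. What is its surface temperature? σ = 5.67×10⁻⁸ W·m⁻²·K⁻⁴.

Steady state: internal power = radiated power, P = εσA T⁴.
Radiating area A = 4πr² = 0.2059 m².
T⁴ = P/(εσA) = 93.4/(0.56·5.67×10⁻⁸·0.2059) = 1.429×10¹⁰ K⁴.
T = (1.429×10¹⁰)^(1/4).

T ≈ 346 K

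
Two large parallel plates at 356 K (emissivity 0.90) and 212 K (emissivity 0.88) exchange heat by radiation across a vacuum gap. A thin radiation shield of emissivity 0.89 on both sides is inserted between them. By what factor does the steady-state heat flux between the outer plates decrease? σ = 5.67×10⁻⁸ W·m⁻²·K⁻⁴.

factor ≈ 2.00

Without shield: q₀ = σΔ(T⁴)/(1/ε₁+1/ε₂−1) with denominator 1.247.
With shield the two gaps are in series; the resistances add: (1/ε₁+1/ε_s−1)+(1/ε_s+1/ε₂−1) = 1.235+1.260 = 2.495.
Heat-flux ratio q₀/q = 2.495/1.247.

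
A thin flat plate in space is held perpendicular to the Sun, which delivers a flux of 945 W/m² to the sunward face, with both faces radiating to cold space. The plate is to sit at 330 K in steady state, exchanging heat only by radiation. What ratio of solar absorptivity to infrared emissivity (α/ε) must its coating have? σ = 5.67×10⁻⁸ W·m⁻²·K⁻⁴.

α/ε ≈ 1.42

Balance: αS·A = εσ·2A·T⁴ ⇒ α/ε = 2σT⁴/S.
α/ε = 2·5.67×10⁻⁸·(330)⁴/945 = 2·5.67×10⁻⁸·1.186×10¹⁰/945.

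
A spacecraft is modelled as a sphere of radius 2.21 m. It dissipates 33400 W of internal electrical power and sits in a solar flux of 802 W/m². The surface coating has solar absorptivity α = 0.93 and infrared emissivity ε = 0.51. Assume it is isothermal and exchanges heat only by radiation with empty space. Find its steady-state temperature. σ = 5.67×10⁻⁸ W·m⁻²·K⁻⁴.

At steady state, absorbed solar power + internal power = radiated power.
Absorbed: α·S·A_cross = 0.93·802·15.34 = 11440 W (cross-section πr²).
Total input = 11440 + 33400 = 44840 W.
Radiated: εσ·A_surf·T⁴ with A_surf = 4πr² = 61.38 m².
T⁴ = 44840/(0.51·5.67×10⁻⁸·61.38) = 2.527×10¹⁰ K⁴.

T ≈ 399 K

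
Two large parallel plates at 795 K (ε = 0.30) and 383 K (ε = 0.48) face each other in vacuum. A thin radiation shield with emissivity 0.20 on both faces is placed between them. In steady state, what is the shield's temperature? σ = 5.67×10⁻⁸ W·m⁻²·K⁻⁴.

In steady state the net flux on the hot side equals that on the cold side.
σ(T₁⁴−T_s⁴)/D₁ = σ(T_s⁴−T₂⁴)/D₂, with D₁ = 1/ε₁+1/ε_s−1 = 7.333, D₂ = 1/ε_s+1/ε₂−1 = 6.083.
Solve for T_s⁴: T_s⁴ = (D₂·T₁⁴ + D₁·T₂⁴)/(D₁+D₂) = 1.929×10¹¹ K⁴.

T_s ≈ 663 K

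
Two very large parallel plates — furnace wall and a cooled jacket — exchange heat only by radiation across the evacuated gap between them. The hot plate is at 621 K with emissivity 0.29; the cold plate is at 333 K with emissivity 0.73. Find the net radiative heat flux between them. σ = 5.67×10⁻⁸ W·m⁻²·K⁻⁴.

q ≈ 2030 W/m²

For two infinite grey parallel plates, q = σ(T₁⁴ − T₂⁴)/(1/ε₁ + 1/ε₂ − 1).
T₁⁴ − T₂⁴ = 1.487×10¹¹ − 1.230×10¹⁰ = 1.364×10¹¹ K⁴.
1/ε₁ + 1/ε₂ − 1 = 3.448 + 1.370 − 1 = 3.818.
q = 5.67×10⁻⁸ × 1.364×10¹¹ / 3.818.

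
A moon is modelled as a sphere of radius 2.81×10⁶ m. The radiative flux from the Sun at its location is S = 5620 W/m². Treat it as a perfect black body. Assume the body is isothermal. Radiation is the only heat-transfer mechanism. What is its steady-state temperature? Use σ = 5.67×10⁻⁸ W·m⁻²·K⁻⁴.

T ≈ 397 K

At equilibrium, absorbed power = emitted power.
Absorbing cross-section = πr² = 2.481×10¹³ m²; emitting surface = 4πr² = 9.923×10¹³ m² (ratio 4).
S·A_cross = εσ·A_surf·T⁴  ⇒  T⁴ = S/(4σ).
T⁴ = 1.00·5620/(4·5.67×10⁻⁸) = 2.478×10¹⁰ K⁴.
T = (2.478×10¹⁰)^(1/4).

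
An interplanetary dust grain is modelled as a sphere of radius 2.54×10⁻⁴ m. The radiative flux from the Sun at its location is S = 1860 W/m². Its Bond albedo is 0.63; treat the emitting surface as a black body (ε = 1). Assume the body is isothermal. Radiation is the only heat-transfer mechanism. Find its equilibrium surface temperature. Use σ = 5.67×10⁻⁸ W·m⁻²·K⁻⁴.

T ≈ 235 K

At equilibrium, absorbed power = emitted power.
Absorbing cross-section = πr² = 2.027×10⁻⁷ m²; emitting surface = 4πr² = 8.107×10⁻⁷ m² (ratio 4).
(1−a)S·A_cross = εσ·A_surf·T⁴  ⇒  T⁴ = (1−a)S/(4σ).
T⁴ = 0.370·1860/(4·5.67×10⁻⁸) = 3.034×10⁹ K⁴.
T = (3.034×10⁹)^(1/4).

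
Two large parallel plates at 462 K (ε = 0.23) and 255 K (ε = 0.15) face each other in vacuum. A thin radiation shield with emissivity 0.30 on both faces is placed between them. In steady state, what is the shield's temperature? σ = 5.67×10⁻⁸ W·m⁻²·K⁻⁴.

In steady state the net flux on the hot side equals that on the cold side.
σ(T₁⁴−T_s⁴)/D₁ = σ(T_s⁴−T₂⁴)/D₂, with D₁ = 1/ε₁+1/ε_s−1 = 6.681, D₂ = 1/ε_s+1/ε₂−1 = 9.000.
Solve for T_s⁴: T_s⁴ = (D₂·T₁⁴ + D₁·T₂⁴)/(D₁+D₂) = 2.795×10¹⁰ K⁴.

T_s ≈ 409 K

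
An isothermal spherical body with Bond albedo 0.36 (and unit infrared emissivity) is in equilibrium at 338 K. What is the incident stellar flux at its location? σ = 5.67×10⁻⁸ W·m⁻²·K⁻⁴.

S ≈ 4630 W/m²

(1−a)S·πr² = σ·4πr²·T⁴ ⇒ S = 4σT⁴/(1−a).
S = 4·5.67×10⁻⁸·1.305×10¹⁰/0.640.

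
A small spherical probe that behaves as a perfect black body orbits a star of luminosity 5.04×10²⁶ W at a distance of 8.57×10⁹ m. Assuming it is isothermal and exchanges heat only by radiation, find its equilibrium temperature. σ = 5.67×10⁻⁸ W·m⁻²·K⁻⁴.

T ≈ 1250 K

First find the stellar flux at distance d: S = L/(4πd²) = 5.04×10²⁶/(4π·(8.57×10⁹)²) = 5.461×10⁵ W/m².
For an isothermal sphere, absorbed (1−a)S·πr² = emitted σ·4πr²·T⁴, so T⁴ = (1−a)S/(4σ).
T⁴ = 1.00·5.461×10⁵/(4·5.67×10⁻⁸) = 2.408×10¹² K⁴.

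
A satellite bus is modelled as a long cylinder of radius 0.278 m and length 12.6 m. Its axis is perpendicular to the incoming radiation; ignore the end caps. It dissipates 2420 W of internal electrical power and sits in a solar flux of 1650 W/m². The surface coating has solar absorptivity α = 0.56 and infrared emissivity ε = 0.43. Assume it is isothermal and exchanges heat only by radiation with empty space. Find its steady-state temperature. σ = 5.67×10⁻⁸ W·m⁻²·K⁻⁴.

At steady state, absorbed solar power + internal power = radiated power.
Absorbed: α·S·A_cross = 0.56·1650·7.006 = 6473 W (cross-section 2rL).
Total input = 6473 + 2420 = 8893 W.
Radiated: εσ·A_surf·T⁴ with A_surf = 2πrL = 22.01 m².
T⁴ = 8893/(0.43·5.67×10⁻⁸·22.01) = 1.657×10¹⁰ K⁴.

T ≈ 359 K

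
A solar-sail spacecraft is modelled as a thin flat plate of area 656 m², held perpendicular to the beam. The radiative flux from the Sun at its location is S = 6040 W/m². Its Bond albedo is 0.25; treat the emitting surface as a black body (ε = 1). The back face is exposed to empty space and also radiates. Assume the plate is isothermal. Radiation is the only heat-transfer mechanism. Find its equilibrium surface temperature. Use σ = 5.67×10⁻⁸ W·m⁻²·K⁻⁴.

T ≈ 447 K

At equilibrium, absorbed power = emitted power.
Absorbing cross-section = A = 656.0 m²; emitting surface = 2A = 1312 m² (ratio 2).
(1−a)S·A_cross = εσ·A_surf·T⁴  ⇒  T⁴ = (1−a)S/(2σ).
T⁴ = 0.750·6040/(2·5.67×10⁻⁸) = 3.995×10¹⁰ K⁴.
T = (3.995×10¹⁰)^(1/4).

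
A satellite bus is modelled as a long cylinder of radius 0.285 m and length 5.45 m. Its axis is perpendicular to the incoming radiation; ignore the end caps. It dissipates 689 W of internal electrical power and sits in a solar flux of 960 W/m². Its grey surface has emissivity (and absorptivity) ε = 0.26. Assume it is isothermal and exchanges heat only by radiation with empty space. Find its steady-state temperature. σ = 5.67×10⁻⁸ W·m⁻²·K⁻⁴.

At steady state, absorbed solar power + internal power = radiated power.
Absorbed: α·S·A_cross = 0.26·960·3.107 = 775.4 W (cross-section 2rL).
Total input = 775.4 + 689 = 1464 W.
Radiated: εσ·A_surf·T⁴ with A_surf = 2πrL = 9.759 m².
T⁴ = 1464/(0.26·5.67×10⁻⁸·9.759) = 1.018×10¹⁰ K⁴.

T ≈ 318 K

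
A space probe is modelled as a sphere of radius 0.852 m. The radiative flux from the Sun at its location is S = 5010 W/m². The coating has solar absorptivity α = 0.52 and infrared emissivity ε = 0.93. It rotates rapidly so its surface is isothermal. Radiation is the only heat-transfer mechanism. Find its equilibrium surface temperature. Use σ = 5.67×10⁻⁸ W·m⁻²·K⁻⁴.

At equilibrium, absorbed power = emitted power.
Absorbing cross-section = πr² = 2.280 m²; emitting surface = 4πr² = 9.122 m² (ratio 4).
αS·A_cross = εσ·A_surf·T⁴  ⇒  T⁴ = αS/(ε·4σ).
T⁴ = 0.520·5010/(0.93·4·5.67×10⁻⁸) = 1.235×10¹⁰ K⁴.
T = (1.235×10¹⁰)^(1/4).

T ≈ 333 K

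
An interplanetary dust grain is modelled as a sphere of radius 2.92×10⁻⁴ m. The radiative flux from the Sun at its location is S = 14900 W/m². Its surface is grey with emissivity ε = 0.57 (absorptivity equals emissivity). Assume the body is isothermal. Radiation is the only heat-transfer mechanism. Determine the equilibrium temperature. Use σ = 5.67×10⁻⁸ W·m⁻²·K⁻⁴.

At equilibrium, absorbed power = emitted power.
Absorbing cross-section = πr² = 2.679×10⁻⁷ m²; emitting surface = 4πr² = 1.071×10⁻⁶ m² (ratio 4).
εS·A_cross = εσ·A_surf·T⁴  ⇒  T⁴ = S/(4σ)   (ε cancels).
T⁴ = 14900/(4·5.67×10⁻⁸) = 6.570×10¹⁰ K⁴.
T = (6.570×10¹⁰)^(1/4).

T ≈ 506 K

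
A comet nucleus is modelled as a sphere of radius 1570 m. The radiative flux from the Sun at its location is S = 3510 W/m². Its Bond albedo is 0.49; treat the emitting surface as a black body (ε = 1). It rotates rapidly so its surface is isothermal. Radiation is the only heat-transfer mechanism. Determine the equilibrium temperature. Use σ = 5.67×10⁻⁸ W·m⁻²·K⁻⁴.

At equilibrium, absorbed power = emitted power.
Absorbing cross-section = πr² = 7.744×10⁶ m²; emitting surface = 4πr² = 3.097×10⁷ m² (ratio 4).
(1−a)S·A_cross = εσ·A_surf·T⁴  ⇒  T⁴ = (1−a)S/(4σ).
T⁴ = 0.510·3510/(4·5.67×10⁻⁸) = 7.893×10⁹ K⁴.
T = (7.893×10⁹)^(1/4).

T ≈ 298 K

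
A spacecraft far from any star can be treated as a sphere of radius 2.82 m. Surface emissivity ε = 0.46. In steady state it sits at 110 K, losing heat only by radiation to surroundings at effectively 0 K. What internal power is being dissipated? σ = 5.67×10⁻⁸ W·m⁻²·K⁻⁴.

Steady state: P = εσA T⁴.
A = 4πr² = 99.93 m²; T⁴ = (110)⁴ = 1.464×10⁸ K⁴.
P = 0.46 × 5.67×10⁻⁸ × 99.93 × 1.464×10⁸.

P ≈ 382 W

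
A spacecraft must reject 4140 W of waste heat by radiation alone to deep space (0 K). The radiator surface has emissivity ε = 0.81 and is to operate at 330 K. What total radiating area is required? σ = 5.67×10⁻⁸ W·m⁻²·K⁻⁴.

P = εσA T⁴ ⇒ A = P/(εσT⁴).
T⁴ = 1.186×10¹⁰ K⁴.
A = 4140/(0.81 × 5.67×10⁻⁸ × 1.186×10¹⁰).

A ≈ 7.60 m²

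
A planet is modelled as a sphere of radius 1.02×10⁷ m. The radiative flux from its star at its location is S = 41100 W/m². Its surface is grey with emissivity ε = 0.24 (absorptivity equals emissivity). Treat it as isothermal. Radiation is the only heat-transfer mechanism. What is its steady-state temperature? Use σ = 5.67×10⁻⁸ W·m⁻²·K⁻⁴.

At equilibrium, absorbed power = emitted power.
Absorbing cross-section = πr² = 3.269×10¹⁴ m²; emitting surface = 4πr² = 1.307×10¹⁵ m² (ratio 4).
εS·A_cross = εσ·A_surf·T⁴  ⇒  T⁴ = S/(4σ)   (ε cancels).
T⁴ = 41100/(4·5.67×10⁻⁸) = 1.812×10¹¹ K⁴.
T = (1.812×10¹¹)^(1/4).

T ≈ 652 K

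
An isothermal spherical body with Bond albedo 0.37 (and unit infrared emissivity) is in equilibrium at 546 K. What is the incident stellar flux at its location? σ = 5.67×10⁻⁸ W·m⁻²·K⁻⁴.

(1−a)S·πr² = σ·4πr²·T⁴ ⇒ S = 4σT⁴/(1−a).
S = 4·5.67×10⁻⁸·8.887×10¹⁰/0.630.

S ≈ 32000 W/m²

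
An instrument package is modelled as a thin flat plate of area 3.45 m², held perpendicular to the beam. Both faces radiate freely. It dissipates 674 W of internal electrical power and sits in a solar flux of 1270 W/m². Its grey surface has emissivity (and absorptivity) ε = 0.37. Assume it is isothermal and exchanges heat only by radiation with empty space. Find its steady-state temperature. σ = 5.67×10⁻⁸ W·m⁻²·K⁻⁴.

T ≈ 355 K

At steady state, absorbed solar power + internal power = radiated power.
Absorbed: α·S·A_cross = 0.37·1270·3.450 = 1621 W (cross-section A).
Total input = 1621 + 674 = 2295 W.
Radiated: εσ·A_surf·T⁴ with A_surf = 2A = 6.900 m².
T⁴ = 2295/(0.37·5.67×10⁻⁸·6.900) = 1.586×10¹⁰ K⁴.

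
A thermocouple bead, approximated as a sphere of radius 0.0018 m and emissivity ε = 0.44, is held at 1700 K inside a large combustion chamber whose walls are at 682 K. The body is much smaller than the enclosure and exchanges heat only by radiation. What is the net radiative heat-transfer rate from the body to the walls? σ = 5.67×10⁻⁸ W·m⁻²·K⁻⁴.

P_net ≈ 8.26 W

For a small grey body in a large enclosure: P_net = εσA(T_body⁴ − T_wall⁴).
A = 4πr² = 4.072×10⁻⁵ m²; T_body⁴ − T_wall⁴ = 8.352×10¹² − 2.163×10¹¹ = 8.136×10¹² K⁴.
|P_net| = 0.44·5.67×10⁻⁸·4.072×10⁻⁵·8.136×10¹².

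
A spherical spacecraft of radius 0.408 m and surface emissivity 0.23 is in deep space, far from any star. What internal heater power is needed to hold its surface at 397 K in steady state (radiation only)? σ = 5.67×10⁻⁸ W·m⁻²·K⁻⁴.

P ≈ 678 W

P = εσ·4πr²·T⁴.
4πr² = 2.092 m²; T⁴ = 2.484×10¹⁰ K⁴.
P = 0.23·5.67×10⁻⁸·2.092·2.484×10¹⁰.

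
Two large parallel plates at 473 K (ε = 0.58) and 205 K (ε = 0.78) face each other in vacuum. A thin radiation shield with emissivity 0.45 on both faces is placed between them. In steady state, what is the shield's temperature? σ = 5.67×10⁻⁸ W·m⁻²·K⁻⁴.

T_s ≈ 393 K

In steady state the net flux on the hot side equals that on the cold side.
σ(T₁⁴−T_s⁴)/D₁ = σ(T_s⁴−T₂⁴)/D₂, with D₁ = 1/ε₁+1/ε_s−1 = 2.946, D₂ = 1/ε_s+1/ε₂−1 = 2.504.
Solve for T_s⁴: T_s⁴ = (D₂·T₁⁴ + D₁·T₂⁴)/(D₁+D₂) = 2.395×10¹⁰ K⁴.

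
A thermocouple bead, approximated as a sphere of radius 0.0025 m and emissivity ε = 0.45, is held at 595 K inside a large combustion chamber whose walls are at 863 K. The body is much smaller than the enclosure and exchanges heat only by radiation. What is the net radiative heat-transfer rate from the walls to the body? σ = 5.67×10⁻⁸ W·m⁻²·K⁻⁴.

P_net ≈ 0.860 W

For a small grey body in a large enclosure: P_net = εσA(T_body⁴ − T_wall⁴).
A = 4πr² = 7.854×10⁻⁵ m²; T_body⁴ − T_wall⁴ = 1.253×10¹¹ − 5.547×10¹¹ = -4.293×10¹¹ K⁴.
|P_net| = 0.45·5.67×10⁻⁸·7.854×10⁻⁵·4.293×10¹¹.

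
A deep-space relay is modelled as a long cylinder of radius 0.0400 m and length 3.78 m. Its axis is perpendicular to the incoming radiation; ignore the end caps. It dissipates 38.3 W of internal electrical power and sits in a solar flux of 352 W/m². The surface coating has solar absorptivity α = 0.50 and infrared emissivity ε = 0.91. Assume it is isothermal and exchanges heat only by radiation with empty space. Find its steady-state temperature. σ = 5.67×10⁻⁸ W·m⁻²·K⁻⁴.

T ≈ 208 K

At steady state, absorbed solar power + internal power = radiated power.
Absorbed: α·S·A_cross = 0.50·352·0.3024 = 53.22 W (cross-section 2rL).
Total input = 53.22 + 38.3 = 91.52 W.
Radiated: εσ·A_surf·T⁴ with A_surf = 2πrL = 0.9500 m².
T⁴ = 91.52/(0.91·5.67×10⁻⁸·0.9500) = 1.867×10⁹ K⁴.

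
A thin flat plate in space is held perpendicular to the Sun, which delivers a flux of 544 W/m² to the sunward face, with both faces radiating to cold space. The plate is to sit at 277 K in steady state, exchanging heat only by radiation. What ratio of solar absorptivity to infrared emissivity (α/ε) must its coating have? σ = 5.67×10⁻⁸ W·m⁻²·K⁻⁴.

Balance: αS·A = εσ·2A·T⁴ ⇒ α/ε = 2σT⁴/S.
α/ε = 2·5.67×10⁻⁸·(277)⁴/544 = 2·5.67×10⁻⁸·5.887×10⁹/544.

α/ε ≈ 1.23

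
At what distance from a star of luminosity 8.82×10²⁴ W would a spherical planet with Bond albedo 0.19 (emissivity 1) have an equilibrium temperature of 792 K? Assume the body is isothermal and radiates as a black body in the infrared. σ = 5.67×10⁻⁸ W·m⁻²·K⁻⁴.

For an isothermal black-emitting sphere, (1−a)S·πr² = σ·4πr²·T⁴ ⇒ S = 4σT⁴/(1−a).
S = 4·5.67×10⁻⁸·(792)⁴/0.810 = 1.102×10⁵ W/m².
Flux falls as S = L/(4πd²), so d = √(L/(4πS)) = √(8.82×10²⁴/(4π·1.102×10⁵)).

d ≈ 2.52×10⁹ m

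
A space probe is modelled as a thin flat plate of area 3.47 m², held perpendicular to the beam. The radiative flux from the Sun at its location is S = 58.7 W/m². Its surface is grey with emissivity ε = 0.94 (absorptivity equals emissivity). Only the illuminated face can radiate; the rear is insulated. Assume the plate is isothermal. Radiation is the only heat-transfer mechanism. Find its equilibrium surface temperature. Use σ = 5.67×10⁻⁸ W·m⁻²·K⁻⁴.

At equilibrium, absorbed power = emitted power.
Absorbing cross-section = A = 3.470 m²; emitting surface = A = 3.470 m² (ratio 1).
εS·A_cross = εσ·A_surf·T⁴  ⇒  T⁴ = S/(1σ)   (ε cancels).
T⁴ = 58.7/(1·5.67×10⁻⁸) = 1.035×10⁹ K⁴.
T = (1.035×10⁹)^(1/4).

T ≈ 179 K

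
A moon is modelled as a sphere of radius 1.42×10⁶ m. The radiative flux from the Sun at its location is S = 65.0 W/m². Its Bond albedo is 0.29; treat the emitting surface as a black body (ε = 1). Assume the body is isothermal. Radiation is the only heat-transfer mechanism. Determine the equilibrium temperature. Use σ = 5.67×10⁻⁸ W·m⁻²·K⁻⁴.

At equilibrium, absorbed power = emitted power.
Absorbing cross-section = πr² = 6.335×10¹² m²; emitting surface = 4πr² = 2.534×10¹³ m² (ratio 4).
(1−a)S·A_cross = εσ·A_surf·T⁴  ⇒  T⁴ = (1−a)S/(4σ).
T⁴ = 0.710·65.0/(4·5.67×10⁻⁸) = 2.035×10⁸ K⁴.
T = (2.035×10⁸)^(1/4).

T ≈ 119 K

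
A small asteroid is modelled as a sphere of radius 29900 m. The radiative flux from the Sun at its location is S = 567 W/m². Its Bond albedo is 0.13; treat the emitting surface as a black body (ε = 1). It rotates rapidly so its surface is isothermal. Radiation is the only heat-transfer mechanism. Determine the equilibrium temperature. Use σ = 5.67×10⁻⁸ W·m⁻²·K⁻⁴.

At equilibrium, absorbed power = emitted power.
Absorbing cross-section = πr² = 2.809×10⁹ m²; emitting surface = 4πr² = 1.123×10¹⁰ m² (ratio 4).
(1−a)S·A_cross = εσ·A_surf·T⁴  ⇒  T⁴ = (1−a)S/(4σ).
T⁴ = 0.870·567/(4·5.67×10⁻⁸) = 2.175×10⁹ K⁴.
T = (2.175×10⁹)^(1/4).

T ≈ 216 K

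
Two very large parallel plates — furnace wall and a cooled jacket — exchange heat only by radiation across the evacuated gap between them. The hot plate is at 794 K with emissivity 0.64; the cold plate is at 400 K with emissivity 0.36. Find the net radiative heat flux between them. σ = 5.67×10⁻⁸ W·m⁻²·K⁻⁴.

q ≈ 6310 W/m²

For two infinite grey parallel plates, q = σ(T₁⁴ − T₂⁴)/(1/ε₁ + 1/ε₂ − 1).
T₁⁴ − T₂⁴ = 3.974×10¹¹ − 2.560×10¹⁰ = 3.718×10¹¹ K⁴.
1/ε₁ + 1/ε₂ − 1 = 1.562 + 2.778 − 1 = 3.340.
q = 5.67×10⁻⁸ × 3.718×10¹¹ / 3.340.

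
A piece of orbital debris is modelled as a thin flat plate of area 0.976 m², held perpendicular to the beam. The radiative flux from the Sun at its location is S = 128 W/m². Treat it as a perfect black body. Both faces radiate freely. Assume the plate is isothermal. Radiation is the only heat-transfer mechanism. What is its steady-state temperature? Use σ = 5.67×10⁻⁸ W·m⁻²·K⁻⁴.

At equilibrium, absorbed power = emitted power.
Absorbing cross-section = A = 0.9760 m²; emitting surface = 2A = 1.952 m² (ratio 2).
S·A_cross = εσ·A_surf·T⁴  ⇒  T⁴ = S/(2σ).
T⁴ = 1.00·128/(2·5.67×10⁻⁸) = 1.129×10⁹ K⁴.
T = (1.129×10⁹)^(1/4).

T ≈ 183 K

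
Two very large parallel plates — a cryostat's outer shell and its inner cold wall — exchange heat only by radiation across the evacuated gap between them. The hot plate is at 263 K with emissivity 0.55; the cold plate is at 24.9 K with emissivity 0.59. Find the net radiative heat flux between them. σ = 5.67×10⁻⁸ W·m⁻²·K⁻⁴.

For two infinite grey parallel plates, q = σ(T₁⁴ − T₂⁴)/(1/ε₁ + 1/ε₂ − 1).
T₁⁴ − T₂⁴ = 4.784×10⁹ − 3.844×10⁵ = 4.784×10⁹ K⁴.
1/ε₁ + 1/ε₂ − 1 = 1.818 + 1.695 − 1 = 2.513.
q = 5.67×10⁻⁸ × 4.784×10⁹ / 2.513.

q ≈ 108 W/m²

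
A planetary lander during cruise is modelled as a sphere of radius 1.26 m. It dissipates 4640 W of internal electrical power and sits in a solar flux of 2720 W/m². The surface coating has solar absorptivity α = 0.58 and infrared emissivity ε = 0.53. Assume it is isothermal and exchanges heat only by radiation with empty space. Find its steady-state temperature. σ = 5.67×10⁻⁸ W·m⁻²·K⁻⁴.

At steady state, absorbed solar power + internal power = radiated power.
Absorbed: α·S·A_cross = 0.58·2720·4.988 = 7868 W (cross-section πr²).
Total input = 7868 + 4640 = 12510 W.
Radiated: εσ·A_surf·T⁴ with A_surf = 4πr² = 19.95 m².
T⁴ = 12510/(0.53·5.67×10⁻⁸·19.95) = 2.086×10¹⁰ K⁴.

T ≈ 380 K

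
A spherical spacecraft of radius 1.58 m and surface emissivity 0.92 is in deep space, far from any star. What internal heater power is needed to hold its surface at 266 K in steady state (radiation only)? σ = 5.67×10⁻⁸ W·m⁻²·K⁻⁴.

P = εσ·4πr²·T⁴.
4πr² = 31.37 m²; T⁴ = 5.006×10⁹ K⁴.
P = 0.92·5.67×10⁻⁸·31.37·5.006×10⁹.

P ≈ 8190 W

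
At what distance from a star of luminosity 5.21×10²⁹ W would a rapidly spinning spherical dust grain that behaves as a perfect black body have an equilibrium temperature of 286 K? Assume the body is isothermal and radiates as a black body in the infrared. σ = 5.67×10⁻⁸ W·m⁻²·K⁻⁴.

d ≈ 5.23×10¹² m

For an isothermal black-emitting sphere, (1−a)S·πr² = σ·4πr²·T⁴ ⇒ S = 4σT⁴/(1−a).
S = 4·5.67×10⁻⁸·(286)⁴/1.00 = 1517 W/m².
Flux falls as S = L/(4πd²), so d = √(L/(4πS)) = √(5.21×10²⁹/(4π·1517)).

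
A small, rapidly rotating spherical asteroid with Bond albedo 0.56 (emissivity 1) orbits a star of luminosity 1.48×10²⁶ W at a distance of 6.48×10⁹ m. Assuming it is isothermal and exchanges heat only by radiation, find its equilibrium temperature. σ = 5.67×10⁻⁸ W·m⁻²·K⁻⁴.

T ≈ 859 K

First find the stellar flux at distance d: S = L/(4πd²) = 1.48×10²⁶/(4π·(6.48×10⁹)²) = 2.805×10⁵ W/m².
For an isothermal sphere, absorbed (1−a)S·πr² = emitted σ·4πr²·T⁴, so T⁴ = (1−a)S/(4σ).
T⁴ = 0.440·2.805×10⁵/(4·5.67×10⁻⁸) = 5.441×10¹¹ K⁴.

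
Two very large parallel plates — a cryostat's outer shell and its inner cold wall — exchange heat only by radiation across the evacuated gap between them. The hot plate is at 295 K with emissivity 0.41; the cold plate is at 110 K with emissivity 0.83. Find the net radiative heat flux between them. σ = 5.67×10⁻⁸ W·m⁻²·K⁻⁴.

For two infinite grey parallel plates, q = σ(T₁⁴ − T₂⁴)/(1/ε₁ + 1/ε₂ − 1).
T₁⁴ − T₂⁴ = 7.573×10⁹ − 1.464×10⁸ = 7.427×10⁹ K⁴.
1/ε₁ + 1/ε₂ − 1 = 2.439 + 1.205 − 1 = 2.644.
q = 5.67×10⁻⁸ × 7.427×10⁹ / 2.644.

q ≈ 159 W/m²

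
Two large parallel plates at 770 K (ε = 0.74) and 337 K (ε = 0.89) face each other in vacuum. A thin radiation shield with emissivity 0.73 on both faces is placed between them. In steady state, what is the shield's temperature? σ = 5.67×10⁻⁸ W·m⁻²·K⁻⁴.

T_s ≈ 642 K

In steady state the net flux on the hot side equals that on the cold side.
σ(T₁⁴−T_s⁴)/D₁ = σ(T_s⁴−T₂⁴)/D₂, with D₁ = 1/ε₁+1/ε_s−1 = 1.721, D₂ = 1/ε_s+1/ε₂−1 = 1.493.
Solve for T_s⁴: T_s⁴ = (D₂·T₁⁴ + D₁·T₂⁴)/(D₁+D₂) = 1.702×10¹¹ K⁴.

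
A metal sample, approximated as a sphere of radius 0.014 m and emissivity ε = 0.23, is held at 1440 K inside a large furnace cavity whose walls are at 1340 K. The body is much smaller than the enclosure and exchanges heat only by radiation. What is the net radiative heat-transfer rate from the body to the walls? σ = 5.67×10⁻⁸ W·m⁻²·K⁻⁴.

P_net ≈ 34.5 W

For a small grey body in a large enclosure: P_net = εσA(T_body⁴ − T_wall⁴).
A = 4πr² = 0.002463 m²; T_body⁴ − T_wall⁴ = 4.300×10¹² − 3.224×10¹² = 1.076×10¹² K⁴.
|P_net| = 0.23·5.67×10⁻⁸·0.002463·1.076×10¹².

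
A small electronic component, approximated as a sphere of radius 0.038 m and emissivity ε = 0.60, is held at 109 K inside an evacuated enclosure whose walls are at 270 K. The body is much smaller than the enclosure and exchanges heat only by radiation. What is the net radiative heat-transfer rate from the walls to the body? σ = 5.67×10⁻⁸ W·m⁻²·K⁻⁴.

For a small grey body in a large enclosure: P_net = εσA(T_body⁴ − T_wall⁴).
A = 4πr² = 0.01815 m²; T_body⁴ − T_wall⁴ = 1.412×10⁸ − 5.314×10⁹ = -5.173×10⁹ K⁴.
|P_net| = 0.60·5.67×10⁻⁸·0.01815·5.173×10⁹.

P_net ≈ 3.19 W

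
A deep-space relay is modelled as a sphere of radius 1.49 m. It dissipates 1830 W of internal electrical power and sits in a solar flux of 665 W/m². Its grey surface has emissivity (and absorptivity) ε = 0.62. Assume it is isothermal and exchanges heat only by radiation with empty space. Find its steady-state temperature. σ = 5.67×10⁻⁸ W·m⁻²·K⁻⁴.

At steady state, absorbed solar power + internal power = radiated power.
Absorbed: α·S·A_cross = 0.62·665·6.975 = 2876 W (cross-section πr²).
Total input = 2876 + 1830 = 4706 W.
Radiated: εσ·A_surf·T⁴ with A_surf = 4πr² = 27.90 m².
T⁴ = 4706/(0.62·5.67×10⁻⁸·27.90) = 4.798×10⁹ K⁴.

T ≈ 263 K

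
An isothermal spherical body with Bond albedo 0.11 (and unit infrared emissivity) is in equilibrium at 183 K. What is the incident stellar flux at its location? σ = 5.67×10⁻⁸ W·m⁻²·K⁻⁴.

S ≈ 286 W/m²

(1−a)S·πr² = σ·4πr²·T⁴ ⇒ S = 4σT⁴/(1−a).
S = 4·5.67×10⁻⁸·1.122×10⁹/0.890.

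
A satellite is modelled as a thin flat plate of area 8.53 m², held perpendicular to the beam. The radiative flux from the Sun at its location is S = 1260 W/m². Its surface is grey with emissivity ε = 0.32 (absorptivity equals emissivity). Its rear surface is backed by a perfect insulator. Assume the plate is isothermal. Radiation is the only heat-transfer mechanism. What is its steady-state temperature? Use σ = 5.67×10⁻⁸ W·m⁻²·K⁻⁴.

T ≈ 386 K

At equilibrium, absorbed power = emitted power.
Absorbing cross-section = A = 8.530 m²; emitting surface = A = 8.530 m² (ratio 1).
εS·A_cross = εσ·A_surf·T⁴  ⇒  T⁴ = S/(1σ)   (ε cancels).
T⁴ = 1260/(1·5.67×10⁻⁸) = 2.222×10¹⁰ K⁴.
T = (2.222×10¹⁰)^(1/4).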